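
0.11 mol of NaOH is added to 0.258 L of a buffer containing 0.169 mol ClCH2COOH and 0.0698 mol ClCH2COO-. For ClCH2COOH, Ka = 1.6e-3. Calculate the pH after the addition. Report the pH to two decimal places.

pH = 3.28

After neutralization: n(ClCH2COOH) = 0.059 mol, n(ClCH2COO-) = 0.18 mol.
pKa = −log(1.6 × 10^-3) = 2.796
Henderson–Hasselbalch with mole ratio 0.18/0.059: pH = 2.796 + (+0.484)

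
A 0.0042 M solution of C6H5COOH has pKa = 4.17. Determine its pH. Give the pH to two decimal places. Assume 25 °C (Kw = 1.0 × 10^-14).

pH = 3.30

C6H5COOH ⇌ C6H5COO- + H+
Ka = 10^(−4.17) = 6.76 × 10^-5
Ka = [H+]²/(0.0042 − [H+]) = 6.76 × 10^-5
The 5% rule fails; solving [H+]² + Ka·[H+] − Ka·C₀ = 0 exactly:
[H+] = (−Ka + √(Ka² + 4·Ka·C₀))/2 = 5.00 × 10^-4 M
pH = −log[H+] = −log(5.00 × 10^-4) = 3.30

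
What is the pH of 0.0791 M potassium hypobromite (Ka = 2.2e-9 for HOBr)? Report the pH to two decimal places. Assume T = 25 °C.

OBr- is the conjugate base of the weak acid HOBr.
Kb = Kw/Ka = 1.0×10^-14 / 2.2 × 10^-9 = 4.55 × 10^-6
Kb = x²/(0.0791 − x) = 4.55 × 10^-6
Assume x ≪ 0.0791: x ≈ √(4.55 × 10^-6 × 0.0791) = 6.00 × 10^-4 M
Check: 0.76% ionized — well under 5%, approximation valid.
pOH = 3.22, so pH = 14.00 − pOH = 10.78

pH = 10.78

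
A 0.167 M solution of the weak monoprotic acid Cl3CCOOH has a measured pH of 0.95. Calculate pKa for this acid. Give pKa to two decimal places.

pKa = 0.64

[H+] = 10^(-0.95) = 1.12 × 10^-1 M
At equilibrium [HA] = 0.167 − 1.12 × 10^-1 = 5.50 × 10^-2 M
Ka = [H+][A-]/[HA] = (1.12 × 10^-1)² / 5.50 × 10^-2 = 2.28 × 10^-1
pKa = -log(2.28 × 10^-1) = 0.64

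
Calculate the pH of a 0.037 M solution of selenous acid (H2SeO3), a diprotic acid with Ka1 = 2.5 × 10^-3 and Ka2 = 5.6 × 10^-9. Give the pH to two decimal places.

Since Ka1 ≫ Ka2, the first ionization dominates [H+].
Ka1 = x²/(0.037 − x) = 2.5 × 10^-3
Solving the quadratic: x = (−Ka1 + √(Ka1² + 4·Ka1·C₀))/2 = 8.45 × 10^-3 M
pH = −log(8.45 × 10^-3) = 2.07

pH = 2.07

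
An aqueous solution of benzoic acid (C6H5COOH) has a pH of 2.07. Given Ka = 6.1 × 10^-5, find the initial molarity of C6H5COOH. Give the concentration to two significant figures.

[H+] = 10^(-2.07) = 8.51 × 10^-3 M = x
Ka = x²/(C₀ − x) ⇒ C₀ = x + x²/Ka
C₀ = 8.51 × 10^-3 + (8.51 × 10^-3)²/(6.1 × 10^-5) = 1.20 M

C₀ = 1.2 M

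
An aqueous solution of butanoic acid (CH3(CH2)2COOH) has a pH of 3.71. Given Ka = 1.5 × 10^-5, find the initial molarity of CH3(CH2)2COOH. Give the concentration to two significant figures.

[H+] = 10^(-3.71) = 1.95 × 10^-4 M = x
Ka = x²/(C₀ − x) ⇒ C₀ = x + x²/Ka
C₀ = 1.95 × 10^-4 + (1.95 × 10^-4)²/(1.5 × 10^-5) = 2.73 × 10^-3 M

C₀ = 2.7 × 10^-3 M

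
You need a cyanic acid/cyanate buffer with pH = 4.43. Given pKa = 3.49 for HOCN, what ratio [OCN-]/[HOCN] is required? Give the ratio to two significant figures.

ratio = 8.7

pH = pKa + log(r) ⇒ log(r) = 4.43 − 3.49 = +0.94
r = [OCN-]/[HOCN] = 10^(+0.94) = 8.71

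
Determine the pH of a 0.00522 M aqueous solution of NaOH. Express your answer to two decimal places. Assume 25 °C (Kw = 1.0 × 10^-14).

NaOH is a strong base; [OH-] = 0.00522 M.
pOH = -log(0.00522) = 2.28
pH = 14.00 - 2.28 = 11.72

pH = 11.72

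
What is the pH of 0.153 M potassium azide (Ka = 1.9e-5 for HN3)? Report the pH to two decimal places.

pH = 8.95

N3- is the conjugate base of the weak acid HN3.
Kb = Kw/Ka = 1.0×10^-14 / 1.9 × 10^-5 = 5.26 × 10^-10
From the ICE table, Kb = [OH-]²/(0.153 − [OH-]) = 5.26 × 10^-10.
Neglecting [OH-] in the denominator: [OH-] = √(5.26 × 10^-10 × 0.153) = 8.97 × 10^-6 M
([OH-]/C₀ = 0.0059% < 5%, so the approximation holds.)
pOH = 5.05, so pH = 14.00 − pOH = 8.95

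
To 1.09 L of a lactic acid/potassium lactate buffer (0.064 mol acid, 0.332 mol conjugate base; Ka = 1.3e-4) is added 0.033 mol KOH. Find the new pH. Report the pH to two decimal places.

After neutralization: n(CH3CH(OH)COOH) = 0.031 mol, n(CH3CH(OH)COO-) = 0.365 mol.
pKa = −log(1.3 × 10^-4) = 3.886
Henderson–Hasselbalch with mole ratio 0.365/0.031: pH = 3.886 + (+1.071)

pH = 4.96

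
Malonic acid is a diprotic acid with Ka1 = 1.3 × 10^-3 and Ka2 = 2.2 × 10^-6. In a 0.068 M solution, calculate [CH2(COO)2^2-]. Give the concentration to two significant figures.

First ionization gives [H+] ≈ [CH2(COOH)COO-] = 8.77 × 10^-3 M.
Second step: Ka2 = [H+][CH2(COO)2^2-]/[CH2(COOH)COO-] ≈ [CH2(COO)2^2-] (since [H+] ≈ [CH2(COOH)COO-]).
So [CH2(COO)2^2-] ≈ Ka2.

2.2 × 10^-6 M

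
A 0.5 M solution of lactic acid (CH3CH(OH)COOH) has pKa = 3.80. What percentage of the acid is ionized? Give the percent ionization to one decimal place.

CH3CH(OH)COOH ⇌ CH3CH(OH)COO- + H+; let x = [H+] at equilibrium.
Ka = 10^(−3.80) = 1.58 × 10^-4
x ≈ √(Ka·C₀) = √(1.58 × 10^-4 × 0.5) = 8.89 × 10^-3 M
% ionization = x/C₀ × 100% = 8.89 × 10^-3/0.5 × 100% = 1.8%

1.8%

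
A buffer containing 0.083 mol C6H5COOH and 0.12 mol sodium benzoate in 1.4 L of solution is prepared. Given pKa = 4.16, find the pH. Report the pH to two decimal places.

pH = 4.32

Henderson–Hasselbalch: pH = pKa + log([C6H5COO-]/[C6H5COOH]) = 4.16 + log(0.12/0.083)
pH = 4.16 + (+0.160) = 4.32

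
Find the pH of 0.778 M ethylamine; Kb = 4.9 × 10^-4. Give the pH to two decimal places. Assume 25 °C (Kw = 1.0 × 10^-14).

C2H5NH2 + H2O ⇌ C2H5NH3+ + OH-
Kb = [OH-]²/(0.778 − [OH-]) = 4.9 × 10^-4
Assume [OH-] ≪ 0.778: [OH-] ≈ √(4.9 × 10^-4 × 0.778) = 1.95 × 10^-2 M
pOH = −log(1.95 × 10^-2) = 1.71; pH = 14.00 − 1.71 = 12.29

pH = 12.29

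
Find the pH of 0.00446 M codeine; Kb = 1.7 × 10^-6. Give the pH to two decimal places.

C18H21NO3 + H2O ⇌ C18H22NO3+ + OH-
Kb = [OH-]²/(0.00446 − [OH-]) = 1.7 × 10^-6
Since Kb ≪ C₀, [OH-] ≈ √(Kb·C₀) = 8.71 × 10^-5 M.
([OH-]/C₀ = 2% < 5%, so the approximation holds.)
pOH = −log(8.71 × 10^-5) = 4.06; pH = 14.00 − 4.06 = 9.94

pH = 9.94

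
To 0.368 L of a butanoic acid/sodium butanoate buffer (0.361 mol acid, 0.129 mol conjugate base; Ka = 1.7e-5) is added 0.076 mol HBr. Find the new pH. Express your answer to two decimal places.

Added H+ converts CH3(CH2)2COO- to CH3(CH2)2COOH: CH3(CH2)2COOH → 0.437 mol, CH3(CH2)2COO- → 0.053 mol.
pKa = −log(1.7 × 10^-5) = 4.770
pH = pKa + log(n_CH3(CH2)2COO-/n_CH3(CH2)2COOH) = 4.770 + log(0.053/0.437) = 4.770 + (-0.916)

pH = 3.85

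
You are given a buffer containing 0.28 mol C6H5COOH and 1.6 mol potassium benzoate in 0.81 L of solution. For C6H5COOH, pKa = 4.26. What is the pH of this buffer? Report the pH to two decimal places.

pH = 5.02

Henderson–Hasselbalch: pH = pKa + log([C6H5COO-]/[C6H5COOH]) = 4.26 + log(1.6/0.28)
pH = 4.26 + (+0.757) = 5.02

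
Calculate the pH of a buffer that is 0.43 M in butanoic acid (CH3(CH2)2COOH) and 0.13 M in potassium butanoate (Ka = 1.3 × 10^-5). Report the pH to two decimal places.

pH = 4.37

pKa = −log(1.3 × 10^-5) = 4.886
pH = pKa + log([A⁻]/[HA]) = 4.886 + log(0.13/0.43)
pH = 4.886 + (-0.520) = 4.37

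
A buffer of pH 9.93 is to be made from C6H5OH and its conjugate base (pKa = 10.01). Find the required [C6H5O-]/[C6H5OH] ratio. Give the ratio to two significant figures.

ratio = 0.83

pH = pKa + log(r) ⇒ log(r) = 9.93 − 10.01 = -0.08
r = [C6H5O-]/[C6H5OH] = 10^(-0.08) = 0.832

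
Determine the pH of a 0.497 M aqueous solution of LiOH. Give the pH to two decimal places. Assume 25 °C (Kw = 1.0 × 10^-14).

LiOH is a strong base; [OH-] = 0.497 M.
pOH = -log(0.497) = 0.30
pH = 14.00 - 0.30 = 13.70

pH = 13.70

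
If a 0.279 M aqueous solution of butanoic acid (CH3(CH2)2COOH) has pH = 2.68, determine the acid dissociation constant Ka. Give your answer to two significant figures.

Ka = 1.6 × 10^-5

[H+] = 10^(-2.68) = 2.09 × 10^-3 M
At equilibrium [HA] = 0.279 − 2.09 × 10^-3 = 2.77 × 10^-1 M
Ka = [H+][A-]/[HA] = (2.09 × 10^-3)² / 2.77 × 10^-1 = 1.6 × 10^-5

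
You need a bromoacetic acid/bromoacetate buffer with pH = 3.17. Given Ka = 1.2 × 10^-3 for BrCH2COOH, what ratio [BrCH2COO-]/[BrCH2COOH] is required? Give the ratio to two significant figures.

pKa = -log(1.2 × 10^-3) = 2.921
pH = pKa + log(r) ⇒ log(r) = 3.17 − 2.921 = +0.249
r = [BrCH2COO-]/[BrCH2COOH] = 10^(+0.249) = 1.77

ratio = 1.8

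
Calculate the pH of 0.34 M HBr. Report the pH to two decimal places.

HBr is a strong acid and dissociates completely, so [H+] = 0.34 M.
pH = -log(0.34) = 0.47

pH = 0.47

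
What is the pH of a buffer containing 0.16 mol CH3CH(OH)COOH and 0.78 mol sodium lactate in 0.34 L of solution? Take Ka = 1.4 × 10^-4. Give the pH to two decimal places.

pKa = −log(1.4 × 10^-4) = 3.854
pH = pKa + log([A⁻]/[HA]) = 3.854 + log(0.78/0.16)
pH = 3.854 + (+0.688) = 4.54

pH = 4.54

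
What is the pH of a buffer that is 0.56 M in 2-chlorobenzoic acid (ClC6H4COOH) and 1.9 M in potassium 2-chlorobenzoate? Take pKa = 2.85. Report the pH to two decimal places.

pH = 3.38

Henderson–Hasselbalch: pH = pKa + log([ClC6H4COO-]/[ClC6H4COOH]) = 2.85 + log(1.9/0.56)
pH = 2.85 + (+0.531) = 3.38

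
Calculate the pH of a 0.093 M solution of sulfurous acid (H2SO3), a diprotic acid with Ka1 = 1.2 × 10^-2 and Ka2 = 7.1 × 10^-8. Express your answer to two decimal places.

pH = 1.55

Ka1 ≫ Ka2, so treat the first dissociation as the only significant source of H+.
Ka1 = x²/(0.093 − x) = 1.2 × 10^-2
Solving the quadratic: x = (−Ka1 + √(Ka1² + 4·Ka1·C₀))/2 = 2.79 × 10^-2 M
pH = −log(2.79 × 10^-2) = 1.55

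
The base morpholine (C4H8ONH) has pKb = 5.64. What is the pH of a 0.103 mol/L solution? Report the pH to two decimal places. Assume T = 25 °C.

C4H8ONH + H2O ⇌ C4H8ONH2+ + OH-
Kb = 10^(−5.64) = 2.29 × 10^-6
From the ICE table, Kb = x²/(0.103 − x) = 2.29 × 10^-6.
Assume x ≪ 0.103: x ≈ √(2.29 × 10^-6 × 0.103) = 4.86 × 10^-4 M
Check: 0.47% ionized — well under 5%, approximation valid.
pOH = −log(4.86 × 10^-4) = 3.31; pH = 14.00 − 3.31 = 10.69

pH = 10.69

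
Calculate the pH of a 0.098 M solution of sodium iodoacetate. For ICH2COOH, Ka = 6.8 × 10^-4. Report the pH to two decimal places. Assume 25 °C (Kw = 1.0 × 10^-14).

pH = 8.08

ICH2COO- is the conjugate base of the weak acid ICH2COOH.
Kb = Kw/Ka = 1.0×10^-14 / 6.8 × 10^-4 = 1.47 × 10^-11
Let x = [OH-] at equilibrium. Kb = x²/(0.098 − x).
Neglecting x in the denominator: x = √(1.47 × 10^-11 × 0.098) = 1.20 × 10^-6 M
pOH = −log(1.20 × 10^-6) = 5.92; pH = 14.00 − 5.92 = 8.08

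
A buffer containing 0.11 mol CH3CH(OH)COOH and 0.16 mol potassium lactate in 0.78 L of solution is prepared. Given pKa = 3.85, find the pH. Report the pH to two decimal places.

pH = 4.01

Using pH = pKa + log([base]/[acid]) with [base]/[acid] = 0.16/0.11:
pH = 3.85 + (+0.163) = 4.01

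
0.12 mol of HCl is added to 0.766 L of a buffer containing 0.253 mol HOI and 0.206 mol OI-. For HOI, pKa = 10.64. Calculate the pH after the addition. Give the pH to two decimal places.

pH = 10.00

After neutralization: n(HOI) = 0.373 mol, n(OI-) = 0.086 mol.
Henderson–Hasselbalch with mole ratio 0.086/0.373: pH = 10.64 + (-0.637)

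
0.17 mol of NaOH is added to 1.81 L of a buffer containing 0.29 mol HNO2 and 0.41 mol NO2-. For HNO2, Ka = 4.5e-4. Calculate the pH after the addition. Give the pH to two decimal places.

pH = 4.03

OH- converts HNO2 to NO2-: HNO2 → 0.12 mol, NO2- → 0.58 mol.
pKa = −log(4.5 × 10^-4) = 3.347
pH = pKa + log(n_NO2-/n_HNO2) = 3.347 + log(0.58/0.12) = 3.347 + (+0.684)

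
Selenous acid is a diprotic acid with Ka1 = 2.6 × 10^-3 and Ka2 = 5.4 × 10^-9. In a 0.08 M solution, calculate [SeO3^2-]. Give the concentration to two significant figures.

5.4 × 10^-9 M

First ionization gives [H+] ≈ [HSeO3-] = 1.32 × 10^-2 M.
Second step: Ka2 = [H+][SeO3^2-]/[HSeO3-] ≈ [SeO3^2-] (since [H+] ≈ [HSeO3-]).
So [SeO3^2-] ≈ Ka2.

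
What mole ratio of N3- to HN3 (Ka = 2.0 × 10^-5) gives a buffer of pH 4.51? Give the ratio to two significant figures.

pKa = -log(2.0 × 10^-5) = 4.699
pH = pKa + log(r) ⇒ log(r) = 4.51 − 4.699 = -0.189
r = [N3-]/[HN3] = 10^(-0.189) = 0.647

ratio = 0.65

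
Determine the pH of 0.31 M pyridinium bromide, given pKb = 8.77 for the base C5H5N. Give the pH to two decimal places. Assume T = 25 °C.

C5H5NH+ is the conjugate acid of the weak base C5H5N.
Kb = 10^(−8.77) = 1.70 × 10^-9
Ka = Kw/Kb = 1.0×10^-14 / 1.70 × 10^-9 = 5.88 × 10^-6
Ka = x²/(0.31 − x) = 5.88 × 10^-6
Neglecting x in the denominator: x = √(5.88 × 10^-6 × 0.31) = 1.35 × 10^-3 M
pH = −log(1.35 × 10^-3) = 2.87

pH = 2.87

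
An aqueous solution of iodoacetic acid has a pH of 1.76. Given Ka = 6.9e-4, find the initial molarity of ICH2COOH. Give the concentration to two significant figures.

[H+] = 10^(-1.76) = 1.74 × 10^-2 M = x
Ka = x²/(C₀ − x) ⇒ C₀ = x + x²/Ka
C₀ = 1.74 × 10^-2 + (1.74 × 10^-2)²/(6.9 × 10^-4) = 4.56 × 10^-1 M

C₀ = 4.6 × 10^-1 M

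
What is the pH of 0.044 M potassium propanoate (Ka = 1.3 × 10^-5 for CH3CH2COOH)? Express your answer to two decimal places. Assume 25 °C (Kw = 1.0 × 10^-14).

CH3CH2COO- is the conjugate base of the weak acid CH3CH2COOH.
Kb = Kw/Ka = 1.0×10^-14 / 1.3 × 10^-5 = 7.69 × 10^-10
Kb = [OH-]²/(0.044 − [OH-]) = 7.69 × 10^-10
Assume [OH-] ≪ 0.044: [OH-] ≈ √(7.69 × 10^-10 × 0.044) = 5.82 × 10^-6 M
([OH-]/C₀ = 0.013% < 5%, so the approximation holds.)
pOH = 5.24, so pH = 14.00 − pOH = 8.76

pH = 8.76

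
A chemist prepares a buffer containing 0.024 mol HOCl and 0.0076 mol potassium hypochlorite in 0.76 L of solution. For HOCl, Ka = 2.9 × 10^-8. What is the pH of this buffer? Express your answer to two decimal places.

pKa = −log(2.9 × 10^-8) = 7.538
Henderson–Hasselbalch: pH = pKa + log([OCl-]/[HOCl]) = 7.538 + log(0.0076/0.024)
pH = 7.538 + (-0.499) = 7.04

pH = 7.04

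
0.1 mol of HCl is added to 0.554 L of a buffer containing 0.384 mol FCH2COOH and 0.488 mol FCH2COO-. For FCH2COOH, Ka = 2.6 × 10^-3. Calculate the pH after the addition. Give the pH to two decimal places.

pH = 2.49

After neutralization: n(FCH2COOH) = 0.484 mol, n(FCH2COO-) = 0.388 mol.
pKa = −log(2.6 × 10^-3) = 2.585
Henderson–Hasselbalch with mole ratio 0.388/0.484: pH = 2.585 + (-0.096)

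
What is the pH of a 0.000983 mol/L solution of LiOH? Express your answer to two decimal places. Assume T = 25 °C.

pH = 10.99

LiOH is a strong base; [OH-] = 0.000983 M.
pOH = -log(0.000983) = 3.01
pH = 14.00 - 3.01 = 10.99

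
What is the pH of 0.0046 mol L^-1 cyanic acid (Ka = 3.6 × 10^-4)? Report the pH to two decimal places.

pH = 2.95

HOCN ⇌ OCN- + H+
From the ICE table, Ka = x²/(0.0046 − x) = 3.6 × 10^-4.
Here C₀/Ka ≈ 12.8, so the small-x approximation fails. Use the quadratic:
x = [−0.00036 + √(0.00036² + 6.62e-06)]/2 = 1.12 × 10^-3 M
pH = −log[H+] = −log(1.12 × 10^-3) = 2.95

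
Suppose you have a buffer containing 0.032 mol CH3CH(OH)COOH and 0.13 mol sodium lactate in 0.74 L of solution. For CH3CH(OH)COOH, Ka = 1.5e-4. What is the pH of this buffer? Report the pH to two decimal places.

pKa = −log(1.5 × 10^-4) = 3.824
pH = pKa + log([A⁻]/[HA]) = 3.824 + log(0.13/0.032)
pH = 3.824 + (+0.609) = 4.43

pH = 4.43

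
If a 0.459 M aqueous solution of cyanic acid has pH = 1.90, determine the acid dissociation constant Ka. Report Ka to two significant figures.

Ka = 3.6 × 10^-4

[H+] = 10^(-1.90) = 1.26 × 10^-2 M
At equilibrium [HA] = 0.459 − 1.26 × 10^-2 = 4.46 × 10^-1 M
Ka = [H+][A-]/[HA] = (1.26 × 10^-2)² / 4.46 × 10^-1 = 3.6 × 10^-4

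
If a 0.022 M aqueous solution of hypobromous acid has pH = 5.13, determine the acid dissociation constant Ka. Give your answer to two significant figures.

[H+] = 10^(-5.13) = 7.41 × 10^-6 M
At equilibrium [HA] = 0.022 − 7.41 × 10^-6 = 2.20 × 10^-2 M
Ka = [H+][A-]/[HA] = (7.41 × 10^-6)² / 2.20 × 10^-2 = 2.5 × 10^-9

Ka = 2.5 × 10^-9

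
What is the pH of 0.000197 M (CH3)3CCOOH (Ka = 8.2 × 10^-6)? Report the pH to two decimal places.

(CH3)3CCOOH ⇌ (CH3)3CCOO- + H+
From the ICE table, Ka = x²/(0.000197 − x) = 8.2 × 10^-6.
Here C₀/Ka ≈ 24, so the small-x approximation fails. Use the quadratic:
x = (−Ka + √(Ka² + 4·Ka·C₀))/2 = 3.63 × 10^-5 M
pH = −log[H+] = −log(3.63 × 10^-5) = 4.44

pH = 4.44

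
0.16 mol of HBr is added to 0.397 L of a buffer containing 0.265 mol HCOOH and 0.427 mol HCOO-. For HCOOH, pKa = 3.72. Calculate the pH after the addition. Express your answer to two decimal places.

After neutralization: n(HCOOH) = 0.425 mol, n(HCOO-) = 0.267 mol.
pH = pKa + log(n_HCOO-/n_HCOOH) = 3.72 + log(0.267/0.425) = 3.72 + (-0.202)

pH = 3.52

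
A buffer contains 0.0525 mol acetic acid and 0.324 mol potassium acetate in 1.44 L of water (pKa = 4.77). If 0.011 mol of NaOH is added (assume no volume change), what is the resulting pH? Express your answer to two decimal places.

pH = 5.68

OH- converts CH3COOH to CH3COO-: CH3COOH → 0.0415 mol, CH3COO- → 0.335 mol.
pH = pKa + log(n_CH3COO-/n_CH3COOH) = 4.77 + log(0.335/0.0415) = 4.77 + (+0.907)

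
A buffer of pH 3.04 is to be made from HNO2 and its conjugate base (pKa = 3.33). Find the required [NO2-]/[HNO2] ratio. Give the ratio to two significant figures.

pH = pKa + log(r) ⇒ log(r) = 3.04 − 3.33 = -0.29
r = [NO2-]/[HNO2] = 10^(-0.29) = 0.513

ratio = 0.51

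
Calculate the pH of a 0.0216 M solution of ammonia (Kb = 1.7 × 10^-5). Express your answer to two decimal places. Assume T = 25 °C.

pH = 10.78

NH3 + H2O ⇌ NH4+ + OH-
Kb = x²/(0.0216 − x) = 1.7 × 10^-5
Neglecting x in the denominator: x = √(1.7 × 10^-5 × 0.0216) = 6.06 × 10^-4 M
pOH = 3.22, so pH = 14.00 − pOH = 10.78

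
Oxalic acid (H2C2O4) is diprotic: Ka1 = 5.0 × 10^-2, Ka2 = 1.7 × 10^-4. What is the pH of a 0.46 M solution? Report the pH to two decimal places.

pH = 0.89

Ka1 ≫ Ka2, so treat the first dissociation as the only significant source of H+.
Ka1 = x²/(0.46 − x) = 5.0 × 10^-2
Solving the quadratic: x = (−Ka1 + √(Ka1² + 4·Ka1·C₀))/2 = 1.29 × 10^-1 M
pH = −log(1.29 × 10^-1) = 0.89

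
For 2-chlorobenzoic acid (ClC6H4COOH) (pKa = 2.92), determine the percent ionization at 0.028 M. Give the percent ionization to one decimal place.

18.7%

ClC6H4COOH ⇌ ClC6H4COO- + H+; let x = [H+] at equilibrium.
Ka = 10^(−2.92) = 1.20 × 10^-3
Ka = x²/(C₀ − x); solving the quadratic gives x = 5.23 × 10^-3 M.
Fraction ionized = 5.23 × 10^-3 / 0.028 = 0.1868 → 18.7%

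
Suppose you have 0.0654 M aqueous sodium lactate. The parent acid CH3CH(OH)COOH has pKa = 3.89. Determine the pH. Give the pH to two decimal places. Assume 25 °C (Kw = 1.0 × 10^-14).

pH = 8.35

CH3CH(OH)COO- is the conjugate base of the weak acid CH3CH(OH)COOH.
Ka = 10^(−3.89) = 1.29 × 10^-4
Kb = Kw/Ka = 1.0×10^-14 / 1.29 × 10^-4 = 7.75 × 10^-11
Kb = x²/(0.0654 − x) = 7.75 × 10^-11
Since Kb ≪ C₀, x ≈ √(Kb·C₀) = 2.25 × 10^-6 M.
pOH = 5.65, so pH = 14.00 − pOH = 8.35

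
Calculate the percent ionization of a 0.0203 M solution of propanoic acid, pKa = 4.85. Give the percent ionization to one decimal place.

2.6%

CH3CH2COOH ⇌ CH3CH2COO- + H+; let x = [H+] at equilibrium.
Ka = 10^(−4.85) = 1.41 × 10^-5
x ≈ √(Ka·C₀) = √(1.41 × 10^-5 × 0.0203) = 5.35 × 10^-4 M
% ionization = x/C₀ × 100% = 5.35 × 10^-4/0.0203 × 100% = 2.6%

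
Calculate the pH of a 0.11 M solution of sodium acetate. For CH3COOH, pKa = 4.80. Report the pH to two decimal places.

pH = 8.92

CH3COO- is the conjugate base of the weak acid CH3COOH.
Ka = 10^(−4.80) = 1.58 × 10^-5
Kb = Kw/Ka = 1.0×10^-14 / 1.58 × 10^-5 = 6.33 × 10^-10
Kb = x²/(0.11 − x) = 6.33 × 10^-10
Since Kb ≪ C₀, x ≈ √(Kb·C₀) = 8.34 × 10^-6 M.
pOH = 5.08, so pH = 14.00 − pOH = 8.92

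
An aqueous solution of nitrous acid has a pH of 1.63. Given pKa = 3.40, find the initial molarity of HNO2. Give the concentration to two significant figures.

C₀ = 1.4 M

[H+] = 10^(-1.63) = 2.34 × 10^-2 M = x
Ka = 10^(−3.40) = 3.98 × 10^-4
Ka = x²/(C₀ − x) ⇒ C₀ = x + x²/Ka
C₀ = 2.34 × 10^-2 + (2.34 × 10^-2)²/(3.98 × 10^-4) = 1.40 M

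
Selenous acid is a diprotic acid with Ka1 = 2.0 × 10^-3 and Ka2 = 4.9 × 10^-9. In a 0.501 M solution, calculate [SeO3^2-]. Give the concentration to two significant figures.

4.9 × 10^-9 M

First ionization gives [H+] ≈ [HSeO3-] = 3.07 × 10^-2 M.
Second step: Ka2 = [H+][SeO3^2-]/[HSeO3-] ≈ [SeO3^2-] (since [H+] ≈ [HSeO3-]).
So [SeO3^2-] ≈ Ka2.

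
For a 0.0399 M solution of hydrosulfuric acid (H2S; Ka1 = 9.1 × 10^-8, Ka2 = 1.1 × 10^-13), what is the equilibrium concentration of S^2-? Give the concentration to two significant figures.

1.1 × 10^-13 M

First ionization gives [H+] ≈ [HS-] = 6.03 × 10^-5 M.
Second step: Ka2 = [H+][S^2-]/[HS-] ≈ [S^2-] (since [H+] ≈ [HS-]).
So [S^2-] ≈ Ka2.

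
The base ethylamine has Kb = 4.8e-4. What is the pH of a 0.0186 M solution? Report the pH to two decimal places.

pH = 11.44

C2H5NH2 + H2O ⇌ C2H5NH3+ + OH-
Kb = [OH-]²/(0.0186 − [OH-]) = 4.8 × 10^-4
The 5% rule fails; solving [OH-]² + Kb·[OH-] − Kb·C₀ = 0 exactly:
[OH-] = [−0.00048 + √(0.00048² + 3.57e-05)]/2 = 2.76 × 10^-3 M
pOH = 2.56, so pH = 14.00 − pOH = 11.44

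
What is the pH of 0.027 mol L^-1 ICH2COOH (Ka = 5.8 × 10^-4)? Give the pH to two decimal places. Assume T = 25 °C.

pH = 2.43

ICH2COOH ⇌ ICH2COO- + H+
From the ICE table, Ka = x²/(0.027 − x) = 5.8 × 10^-4.
Here C₀/Ka ≈ 46.6, so the small-x approximation fails. Use the quadratic:
x = (−Ka + √(Ka² + 4·Ka·C₀))/2 = 3.68 × 10^-3 M
pH = −log(3.68 × 10^-3) = 2.43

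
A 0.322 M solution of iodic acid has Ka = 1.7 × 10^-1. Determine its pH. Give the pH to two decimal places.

pH = 0.79

HIO3 ⇌ IO3- + H+
From the ICE table, Ka = [H+]²/(0.322 − [H+]) = 1.7 × 10^-1.
The 5% rule fails; solving [H+]² + Ka·[H+] − Ka·C₀ = 0 exactly:
[H+] = [−0.17 + √(0.17² + 0.219)]/2 = 1.64 × 10^-1 M
pH = −log[H+] = −log(1.64 × 10^-1) = 0.79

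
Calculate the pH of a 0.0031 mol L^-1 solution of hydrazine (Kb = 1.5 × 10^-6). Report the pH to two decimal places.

N2H4 + H2O ⇌ N2H5+ + OH-
Kb = [OH-]²/(0.0031 − [OH-]) = 1.5 × 10^-6
Neglecting [OH-] in the denominator: [OH-] = √(1.5 × 10^-6 × 0.0031) = 6.82 × 10^-5 M
pOH = −log(6.82 × 10^-5) = 4.17; pH = 14.00 − 4.17 = 9.83

pH = 9.83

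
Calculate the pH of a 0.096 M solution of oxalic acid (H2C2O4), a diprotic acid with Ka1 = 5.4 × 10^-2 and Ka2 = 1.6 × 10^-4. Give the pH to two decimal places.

Since Ka1 ≫ Ka2, the first ionization dominates [H+].
Ka1 = x²/(0.096 − x) = 5.4 × 10^-2
Solving the quadratic: x = (−Ka1 + √(Ka1² + 4·Ka1·C₀))/2 = 4.99 × 10^-2 M
pH = −log(4.99 × 10^-2) = 1.30

pH = 1.30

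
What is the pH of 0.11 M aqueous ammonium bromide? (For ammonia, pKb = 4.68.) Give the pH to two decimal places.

pH = 5.14

NH4+ is the conjugate acid of the weak base NH3.
Kb = 10^(−4.68) = 2.09 × 10^-5
Ka = Kw/Kb = 1.0×10^-14 / 2.09 × 10^-5 = 4.78 × 10^-10
From the ICE table, Ka = x²/(0.11 − x) = 4.78 × 10^-10.
Assume x ≪ 0.11: x ≈ √(4.78 × 10^-10 × 0.11) = 7.25 × 10^-6 M
pH = −log(7.25 × 10^-6) = 5.14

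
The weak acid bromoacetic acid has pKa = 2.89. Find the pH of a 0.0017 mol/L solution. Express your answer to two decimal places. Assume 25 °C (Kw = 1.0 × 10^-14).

BrCH2COOH ⇌ BrCH2COO- + H+
Ka = 10^(−2.89) = 1.29 × 10^-3
From the ICE table, Ka = [H+]²/(0.0017 − [H+]) = 1.29 × 10^-3.
Here C₀/Ka ≈ 1.32, so the small-[H+] approximation fails. Use the quadratic:
[H+] = [−0.00129 + √(0.00129² + 8.77e-06)]/2 = 9.70 × 10^-4 M
pH = −log[H+] = −log(9.70 × 10^-4) = 3.01

pH = 3.01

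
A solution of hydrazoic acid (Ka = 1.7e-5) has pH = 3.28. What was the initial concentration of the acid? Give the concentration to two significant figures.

[H+] = 10^(-3.28) = 5.25 × 10^-4 M = x
Ka = x²/(C₀ − x) ⇒ C₀ = x + x²/Ka
C₀ = 5.25 × 10^-4 + (5.25 × 10^-4)²/(1.7 × 10^-5) = 1.67 × 10^-2 M

C₀ = 1.7 × 10^-2 M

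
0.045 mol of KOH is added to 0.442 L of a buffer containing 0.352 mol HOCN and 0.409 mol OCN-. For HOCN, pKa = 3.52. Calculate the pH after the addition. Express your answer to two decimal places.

OH- converts HOCN to OCN-: HOCN → 0.307 mol, OCN- → 0.454 mol.
Henderson–Hasselbalch with mole ratio 0.454/0.307: pH = 3.52 + (+0.170)

pH = 3.69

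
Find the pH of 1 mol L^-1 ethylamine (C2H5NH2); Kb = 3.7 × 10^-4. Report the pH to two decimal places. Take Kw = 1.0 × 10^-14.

C2H5NH2 + H2O ⇌ C2H5NH3+ + OH-
Kb = [OH-]²/(1 − [OH-]) = 3.7 × 10^-4
Since Kb ≪ C₀, [OH-] ≈ √(Kb·C₀) = 1.92 × 10^-2 M.
Check: 1.9% ionized — well under 5%, approximation valid.
pOH = −log(1.92 × 10^-2) = 1.72; pH = 14.00 − 1.72 = 12.28

pH = 12.28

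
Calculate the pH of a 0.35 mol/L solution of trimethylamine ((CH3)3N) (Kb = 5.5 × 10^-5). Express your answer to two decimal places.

pH = 11.64

(CH3)3N + H2O ⇌ (CH3)3NH+ + OH-
From the ICE table, Kb = [OH-]²/(0.35 − [OH-]) = 5.5 × 10^-5.
Neglecting [OH-] in the denominator: [OH-] = √(5.5 × 10^-5 × 0.35) = 4.39 × 10^-3 M
pOH = 2.36, so pH = 14.00 − pOH = 11.64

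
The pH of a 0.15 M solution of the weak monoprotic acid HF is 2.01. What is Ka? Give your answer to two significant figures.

Ka = 6.8 × 10^-4

[H+] = 10^(-2.01) = 9.77 × 10^-3 M
At equilibrium [HA] = 0.15 − 9.77 × 10^-3 = 1.40 × 10^-1 M
Ka = [H+][A-]/[HA] = (9.77 × 10^-3)² / 1.40 × 10^-1 = 6.8 × 10^-4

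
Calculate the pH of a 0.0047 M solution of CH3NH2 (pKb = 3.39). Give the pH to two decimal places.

pH = 11.08

CH3NH2 + H2O ⇌ CH3NH3+ + OH-
Kb = 10^(−3.39) = 4.07 × 10^-4
From the ICE table, Kb = [OH-]²/(0.0047 − [OH-]) = 4.07 × 10^-4.
Here C₀/Kb ≈ 11.5, so the small-[OH-] approximation fails. Use the quadratic:
[OH-] = (−Kb + √(Kb² + 4·Kb·C₀))/2 = 1.19 × 10^-3 M
pOH = 2.92, so pH = 14.00 − pOH = 11.08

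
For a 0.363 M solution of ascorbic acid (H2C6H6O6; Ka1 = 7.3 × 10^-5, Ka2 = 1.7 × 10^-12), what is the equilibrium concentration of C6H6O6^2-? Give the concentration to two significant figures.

First ionization gives [H+] ≈ [HC6H6O6-] = 5.15 × 10^-3 M.
Second step: Ka2 = [H+][C6H6O6^2-]/[HC6H6O6-] ≈ [C6H6O6^2-] (since [H+] ≈ [HC6H6O6-]).
So [C6H6O6^2-] ≈ Ka2.

1.7 × 10^-12 M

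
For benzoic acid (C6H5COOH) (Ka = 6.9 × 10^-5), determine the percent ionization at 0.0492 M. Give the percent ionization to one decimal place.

C6H5COOH ⇌ C6H5COO- + H+; let x = [H+] at equilibrium.
x ≈ √(Ka·C₀) = √(6.9 × 10^-5 × 0.0492) = 1.84 × 10^-3 M
Fraction ionized = 1.84 × 10^-3 / 0.0492 = 0.0374 → 3.7%

3.7%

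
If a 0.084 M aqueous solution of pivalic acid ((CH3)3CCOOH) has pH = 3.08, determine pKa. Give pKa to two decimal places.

pKa = 5.08

[H+] = 10^(-3.08) = 8.32 × 10^-4 M
At equilibrium [HA] = 0.084 − 8.32 × 10^-4 = 8.32 × 10^-2 M
Ka = [H+][A-]/[HA] = (8.32 × 10^-4)² / 8.32 × 10^-2 = 8.32 × 10^-6
pKa = -log(8.32 × 10^-6) = 5.08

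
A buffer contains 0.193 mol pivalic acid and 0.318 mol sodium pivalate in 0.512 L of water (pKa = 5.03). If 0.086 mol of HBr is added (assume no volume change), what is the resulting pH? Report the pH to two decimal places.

Added H+ converts (CH3)3CCOO- to (CH3)3CCOOH: (CH3)3CCOOH → 0.279 mol, (CH3)3CCOO- → 0.232 mol.
pH = pKa + log([A⁻]/[HA]) = 5.03 + log(0.232/0.279) = 5.03 -0.080

pH = 4.95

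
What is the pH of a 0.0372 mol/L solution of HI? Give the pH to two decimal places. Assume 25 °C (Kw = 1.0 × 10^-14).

HI is a strong acid and dissociates completely, so [H+] = 0.0372 M.
pH = -log(0.0372) = 1.43

pH = 1.43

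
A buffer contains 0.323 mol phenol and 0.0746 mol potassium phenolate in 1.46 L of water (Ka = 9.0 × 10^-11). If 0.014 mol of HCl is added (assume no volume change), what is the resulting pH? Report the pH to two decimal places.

pH = 9.30

After neutralization: n(C6H5OH) = 0.337 mol, n(C6H5O-) = 0.0606 mol.
pKa = −log(9.0 × 10^-11) = 10.046
pH = pKa + log(n_C6H5O-/n_C6H5OH) = 10.046 + log(0.0606/0.337) = 10.046 + (-0.745)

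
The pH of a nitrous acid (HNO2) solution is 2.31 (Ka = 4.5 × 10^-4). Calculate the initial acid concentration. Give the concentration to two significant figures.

C₀ = 5.8 × 10^-2 M

[H+] = 10^(-2.31) = 4.90 × 10^-3 M = x
Ka = x²/(C₀ − x) ⇒ C₀ = x + x²/Ka
C₀ = 4.90 × 10^-3 + (4.90 × 10^-3)²/(4.5 × 10^-4) = 5.83 × 10^-2 M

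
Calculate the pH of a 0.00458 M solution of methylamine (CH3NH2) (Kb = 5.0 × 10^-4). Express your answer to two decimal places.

CH3NH2 + H2O ⇌ CH3NH3+ + OH-
From the ICE table, Kb = x²/(0.00458 − x) = 5.0 × 10^-4.
The 5% rule fails; solving x² + Kb·x − Kb·C₀ = 0 exactly:
x = [−0.0005 + √(0.0005² + 9.16e-06)]/2 = 1.28 × 10^-3 M
pOH = 2.89, so pH = 14.00 − pOH = 11.11

pH = 11.11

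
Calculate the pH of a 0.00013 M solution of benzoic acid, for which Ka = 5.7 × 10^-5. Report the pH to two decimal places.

C6H5COOH ⇌ C6H5COO- + H+
From the ICE table, Ka = [H+]²/(0.00013 − [H+]) = 5.7 × 10^-5.
The 5% rule fails; solving [H+]² + Ka·[H+] − Ka·C₀ = 0 exactly:
[H+] = (−Ka + √(Ka² + 4·Ka·C₀))/2 = 6.22 × 10^-5 M
pH = −log[H+] = −log(6.22 × 10^-5) = 4.21

pH = 4.21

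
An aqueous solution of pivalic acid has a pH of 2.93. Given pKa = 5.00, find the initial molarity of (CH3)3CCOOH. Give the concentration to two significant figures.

C₀ = 1.4 × 10^-1 M

[H+] = 10^(-2.93) = 1.17 × 10^-3 M = x
Ka = 10^(−5.00) = 1.00 × 10^-5
Ka = x²/(C₀ − x) ⇒ C₀ = x + x²/Ka
C₀ = 1.17 × 10^-3 + (1.17 × 10^-3)²/(1.00 × 10^-5) = 1.38 × 10^-1 M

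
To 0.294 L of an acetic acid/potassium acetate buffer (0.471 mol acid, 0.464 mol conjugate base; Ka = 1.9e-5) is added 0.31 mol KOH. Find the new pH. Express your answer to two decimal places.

After neutralization: n(CH3COOH) = 0.161 mol, n(CH3COO-) = 0.774 mol.
pKa = −log(1.9 × 10^-5) = 4.721
Henderson–Hasselbalch with mole ratio 0.774/0.161: pH = 4.721 + (+0.682)

pH = 5.40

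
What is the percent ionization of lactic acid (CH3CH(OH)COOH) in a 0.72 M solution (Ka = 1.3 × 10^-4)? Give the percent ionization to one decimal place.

1.3%

CH3CH(OH)COOH ⇌ CH3CH(OH)COO- + H+; let x = [H+] at equilibrium.
x ≈ √(Ka·C₀) = √(1.3 × 10^-4 × 0.72) = 9.67 × 10^-3 M
Fraction ionized = 9.67 × 10^-3 / 0.72 = 0.0134 → 1.3%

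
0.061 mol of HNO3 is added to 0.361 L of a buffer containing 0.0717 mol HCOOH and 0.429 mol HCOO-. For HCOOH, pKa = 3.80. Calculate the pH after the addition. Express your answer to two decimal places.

Added H+ converts HCOO- to HCOOH: HCOOH → 0.133 mol, HCOO- → 0.368 mol.
pH = pKa + log([A⁻]/[HA]) = 3.80 + log(0.368/0.133) = 3.80 +0.442

pH = 4.24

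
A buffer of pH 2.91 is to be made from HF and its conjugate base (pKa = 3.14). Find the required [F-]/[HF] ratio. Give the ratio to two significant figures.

pH = pKa + log(r) ⇒ log(r) = 2.91 − 3.14 = -0.23
r = [F-]/[HF] = 10^(-0.23) = 0.589

ratio = 0.59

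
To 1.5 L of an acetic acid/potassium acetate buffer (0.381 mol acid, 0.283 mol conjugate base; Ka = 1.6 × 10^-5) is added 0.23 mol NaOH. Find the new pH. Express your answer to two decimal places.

OH- converts CH3COOH to CH3COO-: CH3COOH → 0.151 mol, CH3COO- → 0.513 mol.
pKa = −log(1.6 × 10^-5) = 4.796
pH = pKa + log([A⁻]/[HA]) = 4.796 + log(0.513/0.151) = 4.796 +0.531

pH = 5.33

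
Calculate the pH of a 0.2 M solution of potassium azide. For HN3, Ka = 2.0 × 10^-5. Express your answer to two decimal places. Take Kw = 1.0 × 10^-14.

N3- is the conjugate base of the weak acid HN3.
Kb = Kw/Ka = 1.0×10^-14 / 2.0 × 10^-5 = 5.00 × 10^-10
Let x = [OH-] at equilibrium. Kb = x²/(0.2 − x).
Neglecting x in the denominator: x = √(5.00 × 10^-10 × 0.2) = 1.00 × 10^-5 M
Check: 0.005% ionized — well under 5%, approximation valid.
pOH = 5.00, so pH = 14.00 − pOH = 9.00

pH = 9.00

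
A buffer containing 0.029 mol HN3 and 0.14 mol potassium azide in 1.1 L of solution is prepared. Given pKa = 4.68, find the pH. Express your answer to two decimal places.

pH = 5.36

Henderson–Hasselbalch: pH = pKa + log([N3-]/[HN3]) = 4.68 + log(0.14/0.029)
pH = 4.68 + (+0.684) = 5.36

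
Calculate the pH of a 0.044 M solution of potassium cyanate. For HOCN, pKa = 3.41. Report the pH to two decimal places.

OCN- is the conjugate base of the weak acid HOCN.
Ka = 10^(−3.41) = 3.89 × 10^-4
Kb = Kw/Ka = 1.0×10^-14 / 3.89 × 10^-4 = 2.57 × 10^-11
From the ICE table, Kb = x²/(0.044 − x) = 2.57 × 10^-11.
Neglecting x in the denominator: x = √(2.57 × 10^-11 × 0.044) = 1.06 × 10^-6 M
Check: 0.0024% ionized — well under 5%, approximation valid.
pOH = −log(1.06 × 10^-6) = 5.97; pH = 14.00 − 5.97 = 8.03

pH = 8.03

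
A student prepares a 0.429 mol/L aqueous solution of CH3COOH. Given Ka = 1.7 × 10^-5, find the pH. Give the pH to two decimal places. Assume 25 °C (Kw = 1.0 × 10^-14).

pH = 2.57

CH3COOH ⇌ CH3COO- + H+
From the ICE table, Ka = x²/(0.429 − x) = 1.7 × 10^-5.
Since Ka ≪ C₀, x ≈ √(Ka·C₀) = 2.70 × 10^-3 M.
Check: 0.63% ionized — well under 5%, approximation valid.
pH = −log(2.70 × 10^-3) = 2.57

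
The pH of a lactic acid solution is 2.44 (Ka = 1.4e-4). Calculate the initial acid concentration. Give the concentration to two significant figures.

[H+] = 10^(-2.44) = 3.63 × 10^-3 M = x
Ka = x²/(C₀ − x) ⇒ C₀ = x + x²/Ka
C₀ = 3.63 × 10^-3 + (3.63 × 10^-3)²/(1.4 × 10^-4) = 9.78 × 10^-2 M

C₀ = 9.8 × 10^-2 M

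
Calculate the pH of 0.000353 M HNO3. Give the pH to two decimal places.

HNO3 is a strong acid and dissociates completely, so [H+] = 0.000353 M.
pH = -log(0.000353) = 3.45

pH = 3.45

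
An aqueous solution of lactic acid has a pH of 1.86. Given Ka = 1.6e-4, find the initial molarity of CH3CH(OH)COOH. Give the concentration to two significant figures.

[H+] = 10^(-1.86) = 1.38 × 10^-2 M = x
Ka = x²/(C₀ − x) ⇒ C₀ = x + x²/Ka
C₀ = 1.38 × 10^-2 + (1.38 × 10^-2)²/(1.6 × 10^-4) = 1.20 M

C₀ = 1.2 M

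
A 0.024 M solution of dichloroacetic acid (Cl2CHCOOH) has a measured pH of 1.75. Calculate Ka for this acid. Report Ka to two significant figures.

Ka = 5.1 × 10^-2

[H+] = 10^(-1.75) = 1.78 × 10^-2 M
At equilibrium [HA] = 0.024 − 1.78 × 10^-2 = 6.20 × 10^-3 M
Ka = [H+][A-]/[HA] = (1.78 × 10^-2)² / 6.20 × 10^-3 = 5.1 × 10^-2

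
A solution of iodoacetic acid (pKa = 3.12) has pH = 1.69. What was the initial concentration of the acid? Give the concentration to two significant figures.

C₀ = 5.7 × 10^-1 M

[H+] = 10^(-1.69) = 2.04 × 10^-2 M = x
Ka = 10^(−3.12) = 7.59 × 10^-4
Ka = x²/(C₀ − x) ⇒ C₀ = x + x²/Ka
C₀ = 2.04 × 10^-2 + (2.04 × 10^-2)²/(7.59 × 10^-4) = 5.69 × 10^-1 M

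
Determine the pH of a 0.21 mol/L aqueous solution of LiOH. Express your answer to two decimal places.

pH = 13.32

LiOH is a strong base; [OH-] = 0.21 M.
pOH = -log(0.21) = 0.68
pH = 14.00 - 0.68 = 13.32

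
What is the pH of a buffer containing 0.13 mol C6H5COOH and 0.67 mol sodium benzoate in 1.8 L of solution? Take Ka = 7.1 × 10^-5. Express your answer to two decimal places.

pH = 4.86

pKa = −log(7.1 × 10^-5) = 4.149
Henderson–Hasselbalch: pH = pKa + log([C6H5COO-]/[C6H5COOH]) = 4.149 + log(0.67/0.13)
pH = 4.149 + (+0.712) = 4.86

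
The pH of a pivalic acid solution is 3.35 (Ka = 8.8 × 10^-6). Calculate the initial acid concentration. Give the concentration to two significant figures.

[H+] = 10^(-3.35) = 4.47 × 10^-4 M = x
Ka = x²/(C₀ − x) ⇒ C₀ = x + x²/Ka
C₀ = 4.47 × 10^-4 + (4.47 × 10^-4)²/(8.8 × 10^-6) = 2.32 × 10^-2 M

C₀ = 2.3 × 10^-2 M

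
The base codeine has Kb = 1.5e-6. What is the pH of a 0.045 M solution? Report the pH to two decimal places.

pH = 10.41

C18H21NO3 + H2O ⇌ C18H22NO3+ + OH-
Kb = [OH-]²/(0.045 − [OH-]) = 1.5 × 10^-6
Assume [OH-] ≪ 0.045: [OH-] ≈ √(1.5 × 10^-6 × 0.045) = 2.60 × 10^-4 M
Check: 0.58% ionized — well under 5%, approximation valid.
pOH = 3.59, so pH = 14.00 − pOH = 10.41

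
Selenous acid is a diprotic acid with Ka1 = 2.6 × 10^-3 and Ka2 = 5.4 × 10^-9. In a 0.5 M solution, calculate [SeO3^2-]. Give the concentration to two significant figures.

5.4 × 10^-9 M

First ionization gives [H+] ≈ [HSeO3-] = 3.48 × 10^-2 M.
Second step: Ka2 = [H+][SeO3^2-]/[HSeO3-] ≈ [SeO3^2-] (since [H+] ≈ [HSeO3-]).
So [SeO3^2-] ≈ Ka2.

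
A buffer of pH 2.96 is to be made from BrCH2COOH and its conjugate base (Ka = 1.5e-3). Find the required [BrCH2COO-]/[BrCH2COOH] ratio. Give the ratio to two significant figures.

ratio = 1.4

pKa = -log(1.5 × 10^-3) = 2.824
pH = pKa + log(r) ⇒ log(r) = 2.96 − 2.824 = +0.136
r = [BrCH2COO-]/[BrCH2COOH] = 10^(+0.136) = 1.37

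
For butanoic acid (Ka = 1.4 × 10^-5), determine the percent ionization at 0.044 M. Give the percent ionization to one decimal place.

1.8%

CH3(CH2)2COOH ⇌ CH3(CH2)2COO- + H+; let x = [H+] at equilibrium.
x ≈ √(Ka·C₀) = √(1.4 × 10^-5 × 0.044) = 7.85 × 10^-4 M
Fraction ionized = 7.85 × 10^-4 / 0.044 = 0.0178 → 1.8%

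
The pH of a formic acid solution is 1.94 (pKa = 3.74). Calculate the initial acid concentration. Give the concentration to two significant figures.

C₀ = 7.4 × 10^-1 M

[H+] = 10^(-1.94) = 1.15 × 10^-2 M = x
Ka = 10^(−3.74) = 1.82 × 10^-4
Ka = x²/(C₀ − x) ⇒ C₀ = x + x²/Ka
C₀ = 1.15 × 10^-2 + (1.15 × 10^-2)²/(1.82 × 10^-4) = 7.38 × 10^-1 M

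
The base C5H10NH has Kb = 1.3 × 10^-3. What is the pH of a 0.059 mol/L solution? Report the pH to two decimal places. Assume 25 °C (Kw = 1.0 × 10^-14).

pH = 11.91

C5H10NH + H2O ⇌ C5H10NH2+ + OH-
Let x = [OH-] at equilibrium. Kb = x²/(0.059 − x).
The 5% rule fails; solving x² + Kb·x − Kb·C₀ = 0 exactly:
x = (−Kb + √(Kb² + 4·Kb·C₀))/2 = 8.13 × 10^-3 M
pOH = −log(8.13 × 10^-3) = 2.09; pH = 14.00 − 2.09 = 11.91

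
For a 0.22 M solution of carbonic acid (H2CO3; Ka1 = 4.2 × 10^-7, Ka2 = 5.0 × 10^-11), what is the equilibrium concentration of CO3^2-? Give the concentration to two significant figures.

5.0 × 10^-11 M

First ionization gives [H+] ≈ [HCO3-] = 3.04 × 10^-4 M.
Second step: Ka2 = [H+][CO3^2-]/[HCO3-] ≈ [CO3^2-] (since [H+] ≈ [HCO3-]).
So [CO3^2-] ≈ Ka2.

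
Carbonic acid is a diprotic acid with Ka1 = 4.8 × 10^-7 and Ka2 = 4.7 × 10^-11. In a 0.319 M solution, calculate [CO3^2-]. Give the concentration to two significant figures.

First ionization gives [H+] ≈ [HCO3-] = 3.91 × 10^-4 M.
Second step: Ka2 = [H+][CO3^2-]/[HCO3-] ≈ [CO3^2-] (since [H+] ≈ [HCO3-]).
So [CO3^2-] ≈ Ka2.

4.7 × 10^-11 M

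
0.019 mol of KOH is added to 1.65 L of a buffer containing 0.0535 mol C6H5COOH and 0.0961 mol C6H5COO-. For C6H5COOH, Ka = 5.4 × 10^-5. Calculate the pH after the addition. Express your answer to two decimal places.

OH- converts C6H5COOH to C6H5COO-: C6H5COOH → 0.0345 mol, C6H5COO- → 0.115 mol.
pKa = −log(5.4 × 10^-5) = 4.268
Henderson–Hasselbalch with mole ratio 0.115/0.0345: pH = 4.268 + (+0.523)

pH = 4.79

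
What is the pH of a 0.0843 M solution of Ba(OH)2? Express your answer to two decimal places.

pH = 13.23

Ba(OH)2 is a strong base (each formula unit releases 2 OH-); [OH-] = 0.169 M.
pOH = -log(0.169) = 0.77
pH = 14.00 - 0.77 = 13.23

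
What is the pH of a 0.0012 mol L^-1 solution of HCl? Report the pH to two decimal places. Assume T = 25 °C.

HCl is a strong acid and dissociates completely, so [H+] = 0.0012 M.
pH = -log(0.0012) = 2.92

pH = 2.92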